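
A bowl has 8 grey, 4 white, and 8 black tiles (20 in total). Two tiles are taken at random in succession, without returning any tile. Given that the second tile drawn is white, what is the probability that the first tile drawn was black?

P(first=black and the second tile drawn is white) = (8/20)·(4/19) = 8/95.
P(the second tile drawn is white) = Σ over first color = 8/95 + 3/95 + 8/95 = 1/5.
By Bayes, P(first=black | the second tile drawn is white) = 8/95 / 1/5 = 8/19 ≈ 0.4211.

8/19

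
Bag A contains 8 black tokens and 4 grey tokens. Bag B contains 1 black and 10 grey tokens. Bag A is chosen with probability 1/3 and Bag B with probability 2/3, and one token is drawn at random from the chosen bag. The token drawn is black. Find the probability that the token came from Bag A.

11/14

P(black | Bag A) = 2/3; P(black | Bag B) = 1/11.
P(black) = 1/3·2/3 + 2/3·1/11 = 28/99.
By Bayes' rule, P(Bag A | black) = 2/9 / 28/99 = 11/14 ≈ 0.7857.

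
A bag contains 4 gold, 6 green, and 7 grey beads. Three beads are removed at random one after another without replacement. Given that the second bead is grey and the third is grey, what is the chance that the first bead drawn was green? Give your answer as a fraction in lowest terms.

P(first=green and the second bead is grey and the third is grey) = (6/17)·(7/16)·(6/15) = 21/340.
P(E) = Σ over first color = 7/170 + 21/340 + 7/136 = 21/136.
By Bayes, P(first=green | E) = 21/340 / 21/136 = 2/5 ≈ 0.4000.

2/5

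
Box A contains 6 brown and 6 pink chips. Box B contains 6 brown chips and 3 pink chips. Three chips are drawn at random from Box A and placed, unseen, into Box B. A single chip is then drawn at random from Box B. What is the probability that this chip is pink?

3/8

Condition on how many of the transferred chips are pink (from Box A: 6 pink of 12; then Box B has 12 total).
  0 pink: C(6,0)C(6,3)/C(12,3) = 1/11; then P = 3/12
  1 pink: C(6,1)C(6,2)/C(12,3) = 9/22; then P = 4/12
  2 pink: C(6,2)C(6,1)/C(12,3) = 9/22; then P = 5/12
  3 pink: C(6,3)C(6,0)/C(12,3) = 1/11; then P = 6/12
P(pink from Box B) = 3/8 ≈ 0.3750.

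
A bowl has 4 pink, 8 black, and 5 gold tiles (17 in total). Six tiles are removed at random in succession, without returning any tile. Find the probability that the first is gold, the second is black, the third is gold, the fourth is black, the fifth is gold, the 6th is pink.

1/663

Multiply the conditional probability of each draw in order, without replacement, so each draw removes one from its color and from the total.
P = (5/17) · (8/16) · (4/15) · (7/14) · (3/13) · (4/12) = 1/663 ≈ 0.0015.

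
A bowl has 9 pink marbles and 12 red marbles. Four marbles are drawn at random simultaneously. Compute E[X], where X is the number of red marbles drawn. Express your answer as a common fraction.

16/7

By linearity of expectation, E[X] = Σ P(draw i is red); by symmetry each draw (even without replacement) has P(red) = 12/21.
E[X] = 4 · 12/21 = 16/7 ≈ 2.2857.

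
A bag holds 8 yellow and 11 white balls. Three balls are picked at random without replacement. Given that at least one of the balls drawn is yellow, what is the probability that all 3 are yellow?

P(all 3 yellow) = C(8,3)/C(19,3) = 56/969; P(at least one yellow) = 1 − C(11,3)/C(19,3) = 268/323.
Since 'all 3 yellow' ⊆ 'at least one yellow', P(all 3 | at least one) = 56/969 / 268/323 = 14/201 ≈ 0.0697.

14/201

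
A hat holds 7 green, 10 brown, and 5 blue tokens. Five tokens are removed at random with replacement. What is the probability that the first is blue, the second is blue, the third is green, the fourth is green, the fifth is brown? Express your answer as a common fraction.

6125/2576816

Multiply the conditional probability of each draw in order, with replacement (the composition resets each draw).
P = (5/22) · (5/22) · (7/22) · (7/22) · (10/22) = 6125/2576816 ≈ 0.0024.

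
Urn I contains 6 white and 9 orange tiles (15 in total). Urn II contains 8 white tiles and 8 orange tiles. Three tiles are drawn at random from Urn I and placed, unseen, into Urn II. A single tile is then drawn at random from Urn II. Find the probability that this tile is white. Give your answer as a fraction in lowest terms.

Condition on how many of the transferred tiles are white (from Urn I: 6 white of 15; then Urn II has 19 total).
  0 white: C(6,0)C(9,3)/C(15,3) = 12/65; then P = 8/19
  1 white: C(6,1)C(9,2)/C(15,3) = 216/455; then P = 9/19
  2 white: C(6,2)C(9,1)/C(15,3) = 27/91; then P = 10/19
  3 white: C(6,3)C(9,0)/C(15,3) = 4/91; then P = 11/19
P(white from Urn II) = 46/95 ≈ 0.4842.

46/95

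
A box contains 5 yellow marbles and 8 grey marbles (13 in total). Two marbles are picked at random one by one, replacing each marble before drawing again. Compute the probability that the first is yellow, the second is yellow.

25/169

Multiply the conditional probability of each draw in order, with replacement (the composition resets each draw).
P = (5/13) · (5/13) = 25/169 ≈ 0.1479.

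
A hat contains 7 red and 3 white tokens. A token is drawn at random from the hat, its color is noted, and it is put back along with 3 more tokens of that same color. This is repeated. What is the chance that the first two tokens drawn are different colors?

21/65

Either white then red, or red then white; after the first draw the total is 13.
P = (3/10)·(7/13) + (7/10)·(3/13) = 21/65 ≈ 0.3231.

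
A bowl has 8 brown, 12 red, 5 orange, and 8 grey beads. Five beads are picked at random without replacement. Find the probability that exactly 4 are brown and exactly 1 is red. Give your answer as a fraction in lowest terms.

Unordered draws without replacement: count favorable combinations over C(33,5).
Favorable = C(8,4) · C(12,1) · C(5,0) · C(8,0) = 840; total = C(33,5) = 237336.
P = 840/237336 = 35/9889 ≈ 0.0035.

35/9889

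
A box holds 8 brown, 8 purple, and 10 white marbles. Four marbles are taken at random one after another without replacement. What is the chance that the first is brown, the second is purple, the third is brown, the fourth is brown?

56/7475

Multiply the conditional probability of each draw in order, without replacement, so each draw removes one from its color and from the total.
P = (8/26) · (8/25) · (7/24) · (6/23) = 56/7475 ≈ 0.0075.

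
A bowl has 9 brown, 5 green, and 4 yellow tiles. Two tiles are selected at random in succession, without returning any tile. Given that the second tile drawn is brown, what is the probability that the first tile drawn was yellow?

4/17

P(first=yellow and the second tile drawn is brown) = (4/18)·(9/17) = 2/17.
P(the second tile drawn is brown) = Σ over first color = 4/17 + 5/34 + 2/17 = 1/2.
By Bayes, P(first=yellow | the second tile drawn is brown) = 2/17 / 1/2 = 4/17 ≈ 0.2353.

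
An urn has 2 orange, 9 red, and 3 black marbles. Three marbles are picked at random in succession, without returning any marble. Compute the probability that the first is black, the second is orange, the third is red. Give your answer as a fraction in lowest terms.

Multiply the conditional probability of each draw in order, without replacement, so each draw removes one from its color and from the total.
P = (3/14) · (2/13) · (9/12) = 9/364 ≈ 0.0247.

9/364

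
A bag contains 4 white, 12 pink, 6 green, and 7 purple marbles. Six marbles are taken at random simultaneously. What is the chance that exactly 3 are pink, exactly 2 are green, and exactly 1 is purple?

55/1131

Unordered draws without replacement: count favorable combinations over C(29,6).
Favorable = C(4,0) · C(12,3) · C(6,2) · C(7,1) = 23100; total = C(29,6) = 475020.
P = 23100/475020 = 55/1131 ≈ 0.0486.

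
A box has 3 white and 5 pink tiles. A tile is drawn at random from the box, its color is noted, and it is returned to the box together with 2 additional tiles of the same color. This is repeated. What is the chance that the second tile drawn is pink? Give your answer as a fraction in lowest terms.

Condition on the first draw. If first is pink (prob 5/8), second-pink has prob (7)/(10); if not (prob 3/8), it has prob 5/(10).
P = (5/8)·(7/10) + (3/8)·(5/10) = 5/8 ≈ 0.6250.

5/8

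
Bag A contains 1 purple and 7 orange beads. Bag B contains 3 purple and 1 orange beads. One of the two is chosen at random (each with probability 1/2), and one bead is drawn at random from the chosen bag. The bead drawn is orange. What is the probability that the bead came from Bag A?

7/9

P(orange | Bag A) = 7/8; P(orange | Bag B) = 1/4.
P(orange) = 1/2·7/8 + 1/2·1/4 = 9/16.
By Bayes' rule, P(Bag A | orange) = 7/16 / 9/16 = 7/9 ≈ 0.7778.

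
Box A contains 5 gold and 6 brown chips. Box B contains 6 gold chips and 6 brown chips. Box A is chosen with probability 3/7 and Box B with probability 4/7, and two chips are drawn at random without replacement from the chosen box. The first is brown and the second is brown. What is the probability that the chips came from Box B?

10/19

P(E | Box A) = 3/11; P(E | Box B) = 5/22.
P(E) = 3/7·3/11 + 4/7·5/22 = 19/77.
By Bayes' rule, P(Box B | E) = 10/77 / 19/77 = 10/19 ≈ 0.5263.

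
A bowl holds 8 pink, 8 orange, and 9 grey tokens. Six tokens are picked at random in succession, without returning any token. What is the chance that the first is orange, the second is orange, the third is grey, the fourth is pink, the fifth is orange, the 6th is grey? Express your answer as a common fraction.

Multiply the conditional probability of each draw in order, without replacement, so each draw removes one from its color and from the total.
P = (8/25) · (7/24) · (9/23) · (8/22) · (6/21) · (8/20) = 48/31625 ≈ 0.0015.

48/31625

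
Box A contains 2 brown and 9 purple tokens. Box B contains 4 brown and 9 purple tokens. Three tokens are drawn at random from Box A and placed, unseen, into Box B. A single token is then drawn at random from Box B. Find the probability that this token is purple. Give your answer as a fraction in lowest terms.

Condition on how many of the transferred tokens are purple (from Box A: 9 purple of 11; then Box B has 16 total).
  1 purple: C(9,1)C(2,2)/C(11,3) = 3/55; then P = 10/16
  2 purple: C(9,2)C(2,1)/C(11,3) = 24/55; then P = 11/16
  3 purple: C(9,3)C(2,0)/C(11,3) = 28/55; then P = 12/16
P(purple from Box B) = 63/88 ≈ 0.7159.

63/88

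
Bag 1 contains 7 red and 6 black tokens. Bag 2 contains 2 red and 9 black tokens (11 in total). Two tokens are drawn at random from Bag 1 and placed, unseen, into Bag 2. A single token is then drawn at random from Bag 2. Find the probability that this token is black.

Condition on how many of the transferred tokens are black (from Bag 1: 6 black of 13; then Bag 2 has 13 total).
  0 black: C(6,0)C(7,2)/C(13,2) = 7/26; then P = 9/13
  1 black: C(6,1)C(7,1)/C(13,2) = 7/13; then P = 10/13
  2 black: C(6,2)C(7,0)/C(13,2) = 5/26; then P = 11/13
P(black from Bag 2) = 129/169 ≈ 0.7633.

129/169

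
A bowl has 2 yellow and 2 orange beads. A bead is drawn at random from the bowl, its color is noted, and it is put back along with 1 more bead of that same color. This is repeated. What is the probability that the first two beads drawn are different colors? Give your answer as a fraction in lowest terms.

Either orange then yellow, or yellow then orange; after the first draw the total is 5.
P = (2/4)·(2/5) + (2/4)·(2/5) = 2/5 ≈ 0.4000.

2/5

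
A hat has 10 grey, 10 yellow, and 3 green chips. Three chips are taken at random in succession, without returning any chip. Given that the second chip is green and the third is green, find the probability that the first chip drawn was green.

1/21

P(first=green and the second chip is green and the third is green) = (3/23)·(2/22)·(1/21) = 1/1771.
P(E) = Σ over first color = 10/1771 + 10/1771 + 1/1771 = 3/253.
By Bayes, P(first=green | E) = 1/1771 / 3/253 = 1/21 ≈ 0.0476.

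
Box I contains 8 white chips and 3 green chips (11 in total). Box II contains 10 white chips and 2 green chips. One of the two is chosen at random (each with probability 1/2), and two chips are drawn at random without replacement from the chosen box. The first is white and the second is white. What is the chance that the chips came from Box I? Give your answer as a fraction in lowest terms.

P(E | Box I) = 28/55; P(E | Box II) = 15/22.
P(E) = 1/2·28/55 + 1/2·15/22 = 131/220.
By Bayes' rule, P(Box I | E) = 14/55 / 131/220 = 56/131 ≈ 0.4275.

56/131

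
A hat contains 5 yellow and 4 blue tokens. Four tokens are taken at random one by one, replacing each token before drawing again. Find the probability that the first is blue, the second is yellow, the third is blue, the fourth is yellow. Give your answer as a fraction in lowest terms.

Multiply the conditional probability of each draw in order, with replacement (the composition resets each draw).
P = (4/9) · (5/9) · (4/9) · (5/9) = 400/6561 ≈ 0.0610.

400/6561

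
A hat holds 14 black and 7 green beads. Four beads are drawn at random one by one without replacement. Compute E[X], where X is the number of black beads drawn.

8/3

By linearity of expectation, E[X] = Σ P(draw i is black); by symmetry each draw (even without replacement) has P(black) = 14/21.
E[X] = 4 · 14/21 = 8/3 ≈ 2.6667.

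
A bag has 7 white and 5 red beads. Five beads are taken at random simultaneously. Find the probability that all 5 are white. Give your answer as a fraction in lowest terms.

7/264

Unordered draws without replacement: count favorable combinations over C(12,5).
Favorable = C(7,5) · C(5,0) = 21; total = C(12,5) = 792.
P = 21/792 = 7/264 ≈ 0.0265.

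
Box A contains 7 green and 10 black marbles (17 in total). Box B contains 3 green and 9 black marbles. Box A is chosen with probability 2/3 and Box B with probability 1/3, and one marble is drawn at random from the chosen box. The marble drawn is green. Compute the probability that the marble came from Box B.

17/73

P(green | Box A) = 7/17; P(green | Box B) = 1/4.
P(green) = 2/3·7/17 + 1/3·1/4 = 73/204.
By Bayes' rule, P(Box B | green) = 1/12 / 73/204 = 17/73 ≈ 0.2329.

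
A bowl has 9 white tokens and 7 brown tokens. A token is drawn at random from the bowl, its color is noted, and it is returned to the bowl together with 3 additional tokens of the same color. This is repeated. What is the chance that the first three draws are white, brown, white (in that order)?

189/1672

Track the composition after each reinforcement of +3.
P = (9/16) · (7/19) · (12/22) = 189/1672 ≈ 0.1130.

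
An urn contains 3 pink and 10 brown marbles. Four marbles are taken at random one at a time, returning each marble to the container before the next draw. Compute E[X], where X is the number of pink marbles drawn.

12/13

By linearity of expectation, E[X] = Σ P(draw i is pink); each independent draw has P(pink) = 3/13.
E[X] = 4 · 3/13 = 12/13 ≈ 0.9231.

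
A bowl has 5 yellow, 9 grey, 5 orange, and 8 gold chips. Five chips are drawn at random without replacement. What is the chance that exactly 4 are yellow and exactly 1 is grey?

Unordered draws without replacement: count favorable combinations over C(27,5).
Favorable = C(5,4) · C(9,1) · C(5,0) · C(8,0) = 45; total = C(27,5) = 80730.
P = 45/80730 = 1/1794 ≈ 0.0006.

1/1794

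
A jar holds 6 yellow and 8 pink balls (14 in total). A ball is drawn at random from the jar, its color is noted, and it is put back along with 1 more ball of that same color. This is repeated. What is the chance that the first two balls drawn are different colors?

16/35

Either pink then yellow, or yellow then pink; after the first draw the total is 15.
P = (8/14)·(6/15) + (6/14)·(8/15) = 16/35 ≈ 0.4571.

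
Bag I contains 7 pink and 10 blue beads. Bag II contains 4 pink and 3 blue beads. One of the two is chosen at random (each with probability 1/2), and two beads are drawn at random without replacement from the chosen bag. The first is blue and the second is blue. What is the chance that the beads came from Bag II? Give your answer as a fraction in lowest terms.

P(E | Bag I) = 45/136; P(E | Bag II) = 1/7.
P(E) = 1/2·45/136 + 1/2·1/7 = 451/1904.
By Bayes' rule, P(Bag II | E) = 1/14 / 451/1904 = 136/451 ≈ 0.3016.

136/451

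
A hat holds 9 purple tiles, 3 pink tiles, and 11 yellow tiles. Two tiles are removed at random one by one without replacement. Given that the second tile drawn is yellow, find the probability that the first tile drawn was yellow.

5/11

P(first=yellow and the second tile drawn is yellow) = (11/23)·(10/22) = 5/23.
P(the second tile drawn is yellow) = Σ over first color = 9/46 + 3/46 + 5/23 = 11/23.
By Bayes, P(first=yellow | the second tile drawn is yellow) = 5/23 / 11/23 = 5/11 ≈ 0.4545.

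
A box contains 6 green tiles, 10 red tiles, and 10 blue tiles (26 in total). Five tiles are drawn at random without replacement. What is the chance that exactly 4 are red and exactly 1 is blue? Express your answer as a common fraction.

Unordered draws without replacement: count favorable combinations over C(26,5).
Favorable = C(6,0) · C(10,4) · C(10,1) = 2100; total = C(26,5) = 65780.
P = 2100/65780 = 105/3289 ≈ 0.0319.

105/3289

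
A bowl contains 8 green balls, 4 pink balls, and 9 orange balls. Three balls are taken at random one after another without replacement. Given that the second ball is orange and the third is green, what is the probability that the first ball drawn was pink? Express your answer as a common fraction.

4/19

P(first=pink and the second ball is orange and the third is green) = (4/21)·(9/20)·(8/19) = 24/665.
P(E) = Σ over first color = 6/95 + 24/665 + 48/665 = 6/35.
By Bayes, P(first=pink | E) = 24/665 / 6/35 = 4/19 ≈ 0.2105.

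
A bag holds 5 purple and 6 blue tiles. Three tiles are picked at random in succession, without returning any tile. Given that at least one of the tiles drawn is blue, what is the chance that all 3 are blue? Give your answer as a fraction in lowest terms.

4/31

P(all 3 blue) = C(6,3)/C(11,3) = 4/33; P(at least one blue) = 1 − C(5,3)/C(11,3) = 31/33.
Since 'all 3 blue' ⊆ 'at least one blue', P(all 3 | at least one) = 4/33 / 31/33 = 4/31 ≈ 0.1290.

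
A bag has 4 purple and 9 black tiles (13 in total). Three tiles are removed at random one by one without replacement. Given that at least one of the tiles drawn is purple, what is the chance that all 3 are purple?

P(all 3 purple) = C(4,3)/C(13,3) = 2/143; P(at least one purple) = 1 − C(9,3)/C(13,3) = 101/143.
Since 'all 3 purple' ⊆ 'at least one purple', P(all 3 | at least one) = 2/143 / 101/143 = 2/101 ≈ 0.0198.

2/101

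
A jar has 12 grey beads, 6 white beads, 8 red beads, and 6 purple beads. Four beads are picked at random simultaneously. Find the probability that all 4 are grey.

Unordered draws without replacement: count favorable combinations over C(32,4).
Favorable = C(12,4) · C(6,0) · C(8,0) · C(6,0) = 495; total = C(32,4) = 35960.
P = 495/35960 = 99/7192 ≈ 0.0138.

99/7192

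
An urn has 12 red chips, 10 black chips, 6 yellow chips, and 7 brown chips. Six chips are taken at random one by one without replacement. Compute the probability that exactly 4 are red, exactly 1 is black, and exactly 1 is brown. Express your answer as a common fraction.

Unordered draws without replacement: count favorable combinations over C(35,6).
Favorable = C(12,4) · C(10,1) · C(6,0) · C(7,1) = 34650; total = C(35,6) = 1623160.
P = 34650/1623160 = 45/2108 ≈ 0.0213.

45/2108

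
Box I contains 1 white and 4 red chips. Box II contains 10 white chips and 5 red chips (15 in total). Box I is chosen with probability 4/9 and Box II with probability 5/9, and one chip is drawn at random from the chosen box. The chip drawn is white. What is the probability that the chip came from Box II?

25/31

P(white | Box I) = 1/5; P(white | Box II) = 2/3.
P(white) = 4/9·1/5 + 5/9·2/3 = 62/135.
By Bayes' rule, P(Box II | white) = 10/27 / 62/135 = 25/31 ≈ 0.8065.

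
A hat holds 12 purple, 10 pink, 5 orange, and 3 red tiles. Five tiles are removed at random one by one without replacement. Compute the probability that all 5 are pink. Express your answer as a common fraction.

2/1131

Unordered draws without replacement: count favorable combinations over C(30,5).
Favorable = C(12,0) · C(10,5) · C(5,0) · C(3,0) = 252; total = C(30,5) = 142506.
P = 252/142506 = 2/1131 ≈ 0.0018.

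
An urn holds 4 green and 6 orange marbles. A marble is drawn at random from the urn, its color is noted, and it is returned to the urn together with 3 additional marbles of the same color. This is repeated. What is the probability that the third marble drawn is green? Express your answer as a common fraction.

Sum over the four possibilities for the first two draws (green/not-green each), tracking how the green count and total change by +3 per draw.
P(third is green) = 2/5 ≈ 0.4000. (In a Pólya urn every draw has the same marginal probability 4/10.)

2/5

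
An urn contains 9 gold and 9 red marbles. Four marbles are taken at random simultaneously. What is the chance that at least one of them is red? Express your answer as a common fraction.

163/170

Use the complement: P(at least one red) = 1 − P(no red).
P(none) = C(9,4)/C(18,4) = 126/3060.
So P = 1 − 126/3060 = 163/170 ≈ 0.9588.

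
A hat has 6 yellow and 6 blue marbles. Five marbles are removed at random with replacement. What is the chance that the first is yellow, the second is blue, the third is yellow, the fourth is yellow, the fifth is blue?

1/32

Multiply the conditional probability of each draw in order, with replacement (the composition resets each draw).
P = (6/12) · (6/12) · (6/12) · (6/12) · (6/12) = 1/32 ≈ 0.0312.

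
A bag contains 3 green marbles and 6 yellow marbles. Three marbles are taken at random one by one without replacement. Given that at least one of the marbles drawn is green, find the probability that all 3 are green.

P(all 3 green) = C(3,3)/C(9,3) = 1/84; P(at least one green) = 1 − C(6,3)/C(9,3) = 16/21.
Since 'all 3 green' ⊆ 'at least one green', P(all 3 | at least one) = 1/84 / 16/21 = 1/64 ≈ 0.0156.

1/64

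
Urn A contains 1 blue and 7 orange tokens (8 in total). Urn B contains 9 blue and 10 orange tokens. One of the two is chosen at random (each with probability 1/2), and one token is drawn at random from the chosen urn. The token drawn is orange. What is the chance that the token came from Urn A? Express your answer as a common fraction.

133/213

P(orange | Urn A) = 7/8; P(orange | Urn B) = 10/19.
P(orange) = 1/2·7/8 + 1/2·10/19 = 213/304.
By Bayes' rule, P(Urn A | orange) = 7/16 / 213/304 = 133/213 ≈ 0.6244.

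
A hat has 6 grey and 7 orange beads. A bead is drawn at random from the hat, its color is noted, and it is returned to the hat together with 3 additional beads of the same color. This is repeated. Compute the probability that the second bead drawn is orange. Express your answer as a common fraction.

Condition on the first draw. If first is orange (prob 7/13), second-orange has prob (10)/(16); if not (prob 6/13), it has prob 7/(16).
P = (7/13)·(10/16) + (6/13)·(7/16) = 7/13 ≈ 0.5385.

7/13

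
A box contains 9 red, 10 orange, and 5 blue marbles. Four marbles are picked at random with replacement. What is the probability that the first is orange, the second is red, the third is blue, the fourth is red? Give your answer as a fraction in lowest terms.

Multiply the conditional probability of each draw in order, with replacement (the composition resets each draw).
P = (10/24) · (9/24) · (5/24) · (9/24) = 25/2048 ≈ 0.0122.

25/2048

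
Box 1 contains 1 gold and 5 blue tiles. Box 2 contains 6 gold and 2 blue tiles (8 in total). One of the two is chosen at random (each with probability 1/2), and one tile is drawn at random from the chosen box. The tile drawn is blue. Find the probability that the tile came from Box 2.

P(blue | Box 1) = 5/6; P(blue | Box 2) = 1/4.
P(blue) = 1/2·5/6 + 1/2·1/4 = 13/24.
By Bayes' rule, P(Box 2 | blue) = 1/8 / 13/24 = 3/13 ≈ 0.2308.

3/13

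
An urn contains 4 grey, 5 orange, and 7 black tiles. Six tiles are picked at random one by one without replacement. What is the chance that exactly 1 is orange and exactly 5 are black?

15/1144

Unordered draws without replacement: count favorable combinations over C(16,6).
Favorable = C(4,0) · C(5,1) · C(7,5) = 105; total = C(16,6) = 8008.
P = 105/8008 = 15/1144 ≈ 0.0131.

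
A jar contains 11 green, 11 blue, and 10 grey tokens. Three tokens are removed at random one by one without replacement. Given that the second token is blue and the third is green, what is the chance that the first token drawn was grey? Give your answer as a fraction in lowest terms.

P(first=grey and the second token is blue and the third is green) = (10/32)·(11/31)·(11/30) = 121/2976.
P(E) = Σ over first color = 121/2976 + 121/2976 + 121/2976 = 121/992.
By Bayes, P(first=grey | E) = 121/2976 / 121/992 = 1/3 ≈ 0.3333.

1/3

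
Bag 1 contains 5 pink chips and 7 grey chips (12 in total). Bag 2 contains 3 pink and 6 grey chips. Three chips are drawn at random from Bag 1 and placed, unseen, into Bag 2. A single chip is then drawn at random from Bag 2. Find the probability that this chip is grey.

31/48

Condition on how many of the transferred chips are grey (from Bag 1: 7 grey of 12; then Bag 2 has 12 total).
  0 grey: C(7,0)C(5,3)/C(12,3) = 1/22; then P = 6/12
  1 grey: C(7,1)C(5,2)/C(12,3) = 7/22; then P = 7/12
  2 grey: C(7,2)C(5,1)/C(12,3) = 21/44; then P = 8/12
  3 grey: C(7,3)C(5,0)/C(12,3) = 7/44; then P = 9/12
P(grey from Bag 2) = 31/48 ≈ 0.6458.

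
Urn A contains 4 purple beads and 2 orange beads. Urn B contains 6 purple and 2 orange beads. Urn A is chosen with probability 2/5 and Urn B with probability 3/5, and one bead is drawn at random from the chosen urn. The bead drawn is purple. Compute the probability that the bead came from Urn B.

P(purple | Urn A) = 2/3; P(purple | Urn B) = 3/4.
P(purple) = 2/5·2/3 + 3/5·3/4 = 43/60.
By Bayes' rule, P(Urn B | purple) = 9/20 / 43/60 = 27/43 ≈ 0.6279.

27/43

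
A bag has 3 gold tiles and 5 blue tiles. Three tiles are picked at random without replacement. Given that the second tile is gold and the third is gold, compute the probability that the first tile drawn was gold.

1/6

P(first=gold and the second tile is gold and the third is gold) = (3/8)·(2/7)·(1/6) = 1/56.
P(E) = Σ over first color = 1/56 + 5/56 = 3/28.
By Bayes, P(first=gold | E) = 1/56 / 3/28 = 1/6 ≈ 0.1667.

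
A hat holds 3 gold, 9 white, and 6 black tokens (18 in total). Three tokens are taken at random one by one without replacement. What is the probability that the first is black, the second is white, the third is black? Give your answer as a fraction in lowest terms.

15/272

Multiply the conditional probability of each draw in order, without replacement, so each draw removes one from its color and from the total.
P = (6/18) · (9/17) · (5/16) = 15/272 ≈ 0.0551.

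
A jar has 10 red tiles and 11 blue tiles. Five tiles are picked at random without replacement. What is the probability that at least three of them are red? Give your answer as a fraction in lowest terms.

1018/2261

Sum the hypergeometric tail for j = 3,…,5 red tiles.
Favorable = C(10,3)·C(11,2) + C(10,4)·C(11,1) + C(10,5)·C(11,0) = 9162; total = C(21,5) = 20349.
P = 9162/20349 = 1018/2261 ≈ 0.4502.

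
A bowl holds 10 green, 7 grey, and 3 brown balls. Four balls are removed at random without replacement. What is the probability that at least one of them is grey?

Use the complement: P(at least one grey) = 1 − P(no grey).
P(none) = C(13,4)/C(20,4) = 715/4845.
So P = 1 − 715/4845 = 826/969 ≈ 0.8524.

826/969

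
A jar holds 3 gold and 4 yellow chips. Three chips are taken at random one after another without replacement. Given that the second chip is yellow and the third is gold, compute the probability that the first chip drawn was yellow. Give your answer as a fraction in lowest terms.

P(first=yellow and the second chip is yellow and the third is gold) = (4/7)·(3/6)·(3/5) = 6/35.
P(E) = Σ over first color = 4/35 + 6/35 = 2/7.
By Bayes, P(first=yellow | E) = 6/35 / 2/7 = 3/5 ≈ 0.6000.

3/5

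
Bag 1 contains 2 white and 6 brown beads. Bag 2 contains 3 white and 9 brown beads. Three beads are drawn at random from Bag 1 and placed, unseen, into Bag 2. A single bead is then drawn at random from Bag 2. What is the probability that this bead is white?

1/4

Condition on how many of the transferred beads are white (from Bag 1: 2 white of 8; then Bag 2 has 15 total).
  0 white: C(2,0)C(6,3)/C(8,3) = 5/14; then P = 3/15
  1 white: C(2,1)C(6,2)/C(8,3) = 15/28; then P = 4/15
  2 white: C(2,2)C(6,1)/C(8,3) = 3/28; then P = 5/15
P(white from Bag 2) = 1/4 ≈ 0.2500.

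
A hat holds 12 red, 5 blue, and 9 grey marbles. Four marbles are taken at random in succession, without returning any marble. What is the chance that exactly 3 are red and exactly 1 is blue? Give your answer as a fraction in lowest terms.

Unordered draws without replacement: count favorable combinations over C(26,4).
Favorable = C(12,3) · C(5,1) · C(9,0) = 1100; total = C(26,4) = 14950.
P = 1100/14950 = 22/299 ≈ 0.0736.

22/299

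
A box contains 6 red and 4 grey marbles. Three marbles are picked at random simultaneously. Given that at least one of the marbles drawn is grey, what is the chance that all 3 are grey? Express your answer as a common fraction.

P(all 3 grey) = C(4,3)/C(10,3) = 1/30; P(at least one grey) = 1 − C(6,3)/C(10,3) = 5/6.
Since 'all 3 grey' ⊆ 'at least one grey', P(all 3 | at least one) = 1/30 / 5/6 = 1/25 ≈ 0.0400.

1/25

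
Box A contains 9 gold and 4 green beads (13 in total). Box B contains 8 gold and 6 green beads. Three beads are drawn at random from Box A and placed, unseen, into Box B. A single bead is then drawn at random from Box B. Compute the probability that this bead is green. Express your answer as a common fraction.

90/221

Condition on how many of the transferred beads are green (from Box A: 4 green of 13; then Box B has 17 total).
  0 green: C(4,0)C(9,3)/C(13,3) = 42/143; then P = 6/17
  1 green: C(4,1)C(9,2)/C(13,3) = 72/143; then P = 7/17
  2 green: C(4,2)C(9,1)/C(13,3) = 27/143; then P = 8/17
  3 green: C(4,3)C(9,0)/C(13,3) = 2/143; then P = 9/17
P(green from Box B) = 90/221 ≈ 0.4072.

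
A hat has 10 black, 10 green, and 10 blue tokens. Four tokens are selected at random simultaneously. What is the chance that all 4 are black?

2/261

Unordered draws without replacement: count favorable combinations over C(30,4).
Favorable = C(10,4) · C(10,0) · C(10,0) = 210; total = C(30,4) = 27405.
P = 210/27405 = 2/261 ≈ 0.0077.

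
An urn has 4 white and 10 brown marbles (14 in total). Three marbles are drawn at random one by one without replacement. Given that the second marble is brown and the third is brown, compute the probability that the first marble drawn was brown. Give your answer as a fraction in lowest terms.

2/3

P(first=brown and the second marble is brown and the third is brown) = (10/14)·(9/13)·(8/12) = 30/91.
P(E) = Σ over first color = 15/91 + 30/91 = 45/91.
By Bayes, P(first=brown | E) = 30/91 / 45/91 = 2/3 ≈ 0.6667.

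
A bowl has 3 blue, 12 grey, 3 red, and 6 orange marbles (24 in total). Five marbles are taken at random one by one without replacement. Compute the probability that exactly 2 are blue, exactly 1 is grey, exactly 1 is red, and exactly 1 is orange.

Unordered draws without replacement: count favorable combinations over C(24,5).
Favorable = C(3,2) · C(12,1) · C(3,1) · C(6,1) = 648; total = C(24,5) = 42504.
P = 648/42504 = 27/1771 ≈ 0.0152.

27/1771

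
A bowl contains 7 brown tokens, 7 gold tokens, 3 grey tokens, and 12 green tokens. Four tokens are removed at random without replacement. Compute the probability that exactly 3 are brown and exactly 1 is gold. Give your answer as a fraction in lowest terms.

35/3393

Unordered draws without replacement: count favorable combinations over C(29,4).
Favorable = C(7,3) · C(7,1) · C(3,0) · C(12,0) = 245; total = C(29,4) = 23751.
P = 245/23751 = 35/3393 ≈ 0.0103.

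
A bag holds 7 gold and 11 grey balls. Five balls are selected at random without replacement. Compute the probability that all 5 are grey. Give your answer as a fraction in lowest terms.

Unordered draws without replacement: count favorable combinations over C(18,5).
Favorable = C(7,0) · C(11,5) = 462; total = C(18,5) = 8568.
P = 462/8568 = 11/204 ≈ 0.0539.

11/204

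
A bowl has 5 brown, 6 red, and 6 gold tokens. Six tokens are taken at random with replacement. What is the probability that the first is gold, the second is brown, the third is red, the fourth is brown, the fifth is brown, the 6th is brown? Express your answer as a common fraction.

22500/24137569

Multiply the conditional probability of each draw in order, with replacement (the composition resets each draw).
P = (6/17) · (5/17) · (6/17) · (5/17) · (5/17) · (5/17) = 22500/24137569 ≈ 0.0009.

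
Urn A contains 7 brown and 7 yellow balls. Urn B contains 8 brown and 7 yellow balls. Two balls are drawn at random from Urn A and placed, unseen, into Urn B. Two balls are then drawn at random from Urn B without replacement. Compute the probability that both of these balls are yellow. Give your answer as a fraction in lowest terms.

367/1768

Condition on how many of the transferred balls are yellow (from Urn A: 7 yellow of 14; then Urn B has 17 total).
  0 yellow: C(7,0)C(7,2)/C(14,2) = 3/13; then P = C(7,2)/C(17,2) = 21/136
  1 yellow: C(7,1)C(7,1)/C(14,2) = 7/13; then P = C(8,2)/C(17,2) = 7/34
  2 yellow: C(7,2)C(7,0)/C(14,2) = 3/13; then P = C(9,2)/C(17,2) = 9/34
P(both yellow) = 367/1768 ≈ 0.2076.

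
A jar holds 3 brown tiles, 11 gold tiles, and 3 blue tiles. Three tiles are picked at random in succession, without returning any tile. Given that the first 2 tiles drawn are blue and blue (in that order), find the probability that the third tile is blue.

After removing 2 blue, the jar has 1 blue out of 15 remaining.
P(third is blue | given) = 1/15 ≈ 0.0667.

1/15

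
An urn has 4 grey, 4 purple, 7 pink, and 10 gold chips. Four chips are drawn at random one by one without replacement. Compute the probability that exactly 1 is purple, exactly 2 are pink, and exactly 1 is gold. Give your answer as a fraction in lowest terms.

Unordered draws without replacement: count favorable combinations over C(25,4).
Favorable = C(4,0) · C(4,1) · C(7,2) · C(10,1) = 840; total = C(25,4) = 12650.
P = 840/12650 = 84/1265 ≈ 0.0664.

84/1265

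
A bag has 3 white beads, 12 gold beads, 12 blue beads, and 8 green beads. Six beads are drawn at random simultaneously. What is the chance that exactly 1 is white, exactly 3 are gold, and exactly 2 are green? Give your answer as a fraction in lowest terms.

6/527

Unordered draws without replacement: count favorable combinations over C(35,6).
Favorable = C(3,1) · C(12,3) · C(12,0) · C(8,2) = 18480; total = C(35,6) = 1623160.
P = 18480/1623160 = 6/527 ≈ 0.0114.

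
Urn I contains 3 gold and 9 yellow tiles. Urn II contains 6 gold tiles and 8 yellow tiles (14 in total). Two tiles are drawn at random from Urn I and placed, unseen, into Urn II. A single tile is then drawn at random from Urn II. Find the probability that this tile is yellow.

Condition on how many of the transferred tiles are yellow (from Urn I: 9 yellow of 12; then Urn II has 16 total).
  0 yellow: C(9,0)C(3,2)/C(12,2) = 1/22; then P = 8/16
  1 yellow: C(9,1)C(3,1)/C(12,2) = 9/22; then P = 9/16
  2 yellow: C(9,2)C(3,0)/C(12,2) = 6/11; then P = 10/16
P(yellow from Urn II) = 19/32 ≈ 0.5938.

19/32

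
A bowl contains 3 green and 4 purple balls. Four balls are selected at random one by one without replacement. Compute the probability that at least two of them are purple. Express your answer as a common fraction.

Sum the hypergeometric tail for j = 2,…,4 purple balls.
Favorable = C(4,2)·C(3,2) + C(4,3)·C(3,1) + C(4,4)·C(3,0) = 31; total = C(7,4) = 35.
P = 31/35 = 31/35 ≈ 0.8857.

31/35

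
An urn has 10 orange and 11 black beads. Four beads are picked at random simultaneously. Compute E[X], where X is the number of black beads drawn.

By linearity of expectation, E[X] = Σ P(draw i is black); by symmetry each draw (even without replacement) has P(black) = 11/21.
E[X] = 4 · 11/21 = 44/21 ≈ 2.0952.

44/21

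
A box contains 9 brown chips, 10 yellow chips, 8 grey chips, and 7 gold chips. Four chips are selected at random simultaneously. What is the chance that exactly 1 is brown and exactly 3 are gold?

Unordered draws without replacement: count favorable combinations over C(34,4).
Favorable = C(9,1) · C(10,0) · C(8,0) · C(7,3) = 315; total = C(34,4) = 46376.
P = 315/46376 = 315/46376 ≈ 0.0068.

315/46376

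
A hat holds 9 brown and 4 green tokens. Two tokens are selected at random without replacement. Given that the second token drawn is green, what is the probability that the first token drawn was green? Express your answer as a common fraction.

P(first=green and the second token drawn is green) = (4/13)·(3/12) = 1/13.
P(the second token drawn is green) = Σ over first color = 3/13 + 1/13 = 4/13.
By Bayes, P(first=green | the second token drawn is green) = 1/13 / 4/13 = 1/4 ≈ 0.2500.

1/4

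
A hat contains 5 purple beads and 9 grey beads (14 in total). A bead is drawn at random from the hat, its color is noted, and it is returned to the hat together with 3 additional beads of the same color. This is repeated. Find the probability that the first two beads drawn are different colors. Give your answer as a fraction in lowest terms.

Either grey then purple, or purple then grey; after the first draw the total is 17.
P = (9/14)·(5/17) + (5/14)·(9/17) = 45/119 ≈ 0.3782.

45/119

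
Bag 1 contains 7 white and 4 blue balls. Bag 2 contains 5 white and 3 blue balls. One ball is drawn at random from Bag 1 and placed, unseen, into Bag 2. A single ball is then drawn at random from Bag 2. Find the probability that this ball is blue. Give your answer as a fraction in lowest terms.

Condition on how many of the transferred balls are blue (from Bag 1: 4 blue of 11; then Bag 2 has 9 total).
  0 blue: C(4,0)C(7,1)/C(11,1) = 7/11; then P = 3/9
  1 blue: C(4,1)C(7,0)/C(11,1) = 4/11; then P = 4/9
P(blue from Bag 2) = 37/99 ≈ 0.3737.

37/99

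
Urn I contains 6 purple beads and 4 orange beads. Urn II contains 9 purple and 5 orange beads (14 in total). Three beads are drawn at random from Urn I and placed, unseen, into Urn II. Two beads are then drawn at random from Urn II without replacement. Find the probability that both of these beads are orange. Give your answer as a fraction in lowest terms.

41/340

Condition on how many of the transferred beads are orange (from Urn I: 4 orange of 10; then Urn II has 17 total).
  0 orange: C(4,0)C(6,3)/C(10,3) = 1/6; then P = C(5,2)/C(17,2) = 5/68
  1 orange: C(4,1)C(6,2)/C(10,3) = 1/2; then P = C(6,2)/C(17,2) = 15/136
  2 orange: C(4,2)C(6,1)/C(10,3) = 3/10; then P = C(7,2)/C(17,2) = 21/136
  3 orange: C(4,3)C(6,0)/C(10,3) = 1/30; then P = C(8,2)/C(17,2) = 7/34
P(both orange) = 41/340 ≈ 0.1206.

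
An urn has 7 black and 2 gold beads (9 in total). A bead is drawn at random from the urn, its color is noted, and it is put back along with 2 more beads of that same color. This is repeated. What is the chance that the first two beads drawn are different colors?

Either black then gold, or gold then black; after the first draw the total is 11.
P = (7/9)·(2/11) + (2/9)·(7/11) = 28/99 ≈ 0.2828.

28/99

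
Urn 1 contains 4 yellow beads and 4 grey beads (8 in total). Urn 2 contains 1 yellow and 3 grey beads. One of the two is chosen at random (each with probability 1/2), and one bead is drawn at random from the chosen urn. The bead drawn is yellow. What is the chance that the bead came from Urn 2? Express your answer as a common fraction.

1/3

P(yellow | Urn 1) = 1/2; P(yellow | Urn 2) = 1/4.
P(yellow) = 1/2·1/2 + 1/2·1/4 = 3/8.
By Bayes' rule, P(Urn 2 | yellow) = 1/8 / 3/8 = 1/3 ≈ 0.3333.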